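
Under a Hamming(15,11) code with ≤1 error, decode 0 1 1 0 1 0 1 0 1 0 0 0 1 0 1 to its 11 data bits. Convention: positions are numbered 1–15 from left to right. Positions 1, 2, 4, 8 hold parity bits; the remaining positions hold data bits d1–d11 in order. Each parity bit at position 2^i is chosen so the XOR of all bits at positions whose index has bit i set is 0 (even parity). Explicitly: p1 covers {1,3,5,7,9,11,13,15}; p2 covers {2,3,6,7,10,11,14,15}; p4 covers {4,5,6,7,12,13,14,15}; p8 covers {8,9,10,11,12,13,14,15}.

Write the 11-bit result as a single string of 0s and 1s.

11011000101

s1 (pos 1,3,5,7,9,11,13,15): 0⊕1⊕1⊕1⊕1⊕0⊕1⊕1 = 0
s2 (pos 2,3,6,7,10,11,14,15): 1⊕1⊕0⊕1⊕0⊕0⊕0⊕1 = 0
s4 (pos 4,5,6,7,12,13,14,15): 0⊕1⊕0⊕1⊕0⊕1⊕0⊕1 = 0
s8 (pos 8,9,10,11,12,13,14,15): 0⊕1⊕0⊕0⊕0⊕1⊕0⊕1 = 1
Syndrome s8…s1 = 1000 → error at position 8.
Flip position 8: 011010101000101 → 011010111000101
Read data bits from positions 3,5,6,7,9,10,11,12,13,14,15: 11011000101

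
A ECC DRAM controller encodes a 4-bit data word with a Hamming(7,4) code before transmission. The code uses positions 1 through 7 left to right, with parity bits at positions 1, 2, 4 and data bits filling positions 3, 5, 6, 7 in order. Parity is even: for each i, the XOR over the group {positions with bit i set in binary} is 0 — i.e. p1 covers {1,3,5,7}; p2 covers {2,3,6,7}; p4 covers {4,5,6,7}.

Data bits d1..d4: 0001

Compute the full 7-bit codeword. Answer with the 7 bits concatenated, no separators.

Place data at non-parity positions: p1 p2 0 p4 0 0 1
p1 (pos 1,3,5,7): XOR of data positions = 0⊕0⊕1 = 1
p2 (pos 2,3,6,7): XOR of data positions = 0⊕0⊕1 = 1
p4 (pos 4,5,6,7): XOR of data positions = 0⊕0⊕1 = 1
Codeword: 1101001

1101001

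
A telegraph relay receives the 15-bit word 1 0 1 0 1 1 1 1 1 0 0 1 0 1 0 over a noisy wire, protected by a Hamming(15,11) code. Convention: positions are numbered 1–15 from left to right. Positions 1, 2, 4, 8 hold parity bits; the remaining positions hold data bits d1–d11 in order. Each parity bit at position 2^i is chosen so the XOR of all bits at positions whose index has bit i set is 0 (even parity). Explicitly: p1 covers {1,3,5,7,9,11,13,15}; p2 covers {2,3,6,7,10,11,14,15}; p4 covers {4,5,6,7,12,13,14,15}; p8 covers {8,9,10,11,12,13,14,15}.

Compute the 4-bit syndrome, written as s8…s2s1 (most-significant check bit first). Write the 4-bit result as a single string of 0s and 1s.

s1 (pos 1,3,5,7,9,11,13,15): 1⊕1⊕1⊕1⊕1⊕0⊕0⊕0 = 1
s2 (pos 2,3,6,7,10,11,14,15): 0⊕1⊕1⊕1⊕0⊕0⊕1⊕0 = 0
s4 (pos 4,5,6,7,12,13,14,15): 0⊕1⊕1⊕1⊕1⊕0⊕1⊕0 = 1
s8 (pos 8,9,10,11,12,13,14,15): 1⊕1⊕0⊕0⊕1⊕0⊕1⊕0 = 0
Syndrome s8…s1 = 0101 → error at position 5.

0101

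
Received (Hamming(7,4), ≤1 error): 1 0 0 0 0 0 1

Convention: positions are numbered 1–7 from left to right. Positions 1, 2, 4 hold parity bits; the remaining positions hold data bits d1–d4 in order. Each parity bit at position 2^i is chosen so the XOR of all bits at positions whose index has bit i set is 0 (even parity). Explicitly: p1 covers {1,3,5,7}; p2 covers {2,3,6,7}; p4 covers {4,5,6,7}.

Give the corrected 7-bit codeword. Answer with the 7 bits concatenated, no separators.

1000011

s1 (pos 1,3,5,7): 1⊕0⊕0⊕1 = 0
s2 (pos 2,3,6,7): 0⊕0⊕0⊕1 = 1
s4 (pos 4,5,6,7): 0⊕0⊕0⊕1 = 1
Syndrome s4…s1 = 110 → error at position 6.
Flip position 6: 1000001 → 1000011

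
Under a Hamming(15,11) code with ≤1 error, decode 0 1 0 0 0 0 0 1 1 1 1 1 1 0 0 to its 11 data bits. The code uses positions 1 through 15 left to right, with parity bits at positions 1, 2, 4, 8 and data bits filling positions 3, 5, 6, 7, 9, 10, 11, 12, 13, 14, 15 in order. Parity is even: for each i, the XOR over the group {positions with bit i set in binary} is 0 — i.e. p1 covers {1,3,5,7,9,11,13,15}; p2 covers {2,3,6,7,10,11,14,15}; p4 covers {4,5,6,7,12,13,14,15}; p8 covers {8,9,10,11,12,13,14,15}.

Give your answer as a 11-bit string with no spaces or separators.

10001111100

s1 (pos 1,3,5,7,9,11,13,15): 0⊕0⊕0⊕0⊕1⊕1⊕1⊕0 = 1
s2 (pos 2,3,6,7,10,11,14,15): 1⊕0⊕0⊕0⊕1⊕1⊕0⊕0 = 1
s4 (pos 4,5,6,7,12,13,14,15): 0⊕0⊕0⊕0⊕1⊕1⊕0⊕0 = 0
s8 (pos 8,9,10,11,12,13,14,15): 1⊕1⊕1⊕1⊕1⊕1⊕0⊕0 = 0
Syndrome s8…s1 = 0011 → error at position 3.
Flip position 3: 010000011111100 → 011000011111100
Read data bits from positions 3,5,6,7,9,10,11,12,13,14,15: 10001111100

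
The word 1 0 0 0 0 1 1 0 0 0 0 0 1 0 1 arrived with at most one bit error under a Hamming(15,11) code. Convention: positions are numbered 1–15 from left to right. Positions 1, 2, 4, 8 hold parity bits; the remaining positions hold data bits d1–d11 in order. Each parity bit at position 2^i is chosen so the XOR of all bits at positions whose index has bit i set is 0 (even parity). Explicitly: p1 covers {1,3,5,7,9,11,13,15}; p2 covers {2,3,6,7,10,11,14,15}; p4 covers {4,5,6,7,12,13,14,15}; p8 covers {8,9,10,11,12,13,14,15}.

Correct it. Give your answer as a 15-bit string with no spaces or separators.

110001100000101

s1 (pos 1,3,5,7,9,11,13,15): 1⊕0⊕0⊕1⊕0⊕0⊕1⊕1 = 0
s2 (pos 2,3,6,7,10,11,14,15): 0⊕0⊕1⊕1⊕0⊕0⊕0⊕1 = 1
s4 (pos 4,5,6,7,12,13,14,15): 0⊕0⊕1⊕1⊕0⊕1⊕0⊕1 = 0
s8 (pos 8,9,10,11,12,13,14,15): 0⊕0⊕0⊕0⊕0⊕1⊕0⊕1 = 0
Syndrome s8…s1 = 0010 → error at position 2.
Flip position 2: 100001100000101 → 110001100000101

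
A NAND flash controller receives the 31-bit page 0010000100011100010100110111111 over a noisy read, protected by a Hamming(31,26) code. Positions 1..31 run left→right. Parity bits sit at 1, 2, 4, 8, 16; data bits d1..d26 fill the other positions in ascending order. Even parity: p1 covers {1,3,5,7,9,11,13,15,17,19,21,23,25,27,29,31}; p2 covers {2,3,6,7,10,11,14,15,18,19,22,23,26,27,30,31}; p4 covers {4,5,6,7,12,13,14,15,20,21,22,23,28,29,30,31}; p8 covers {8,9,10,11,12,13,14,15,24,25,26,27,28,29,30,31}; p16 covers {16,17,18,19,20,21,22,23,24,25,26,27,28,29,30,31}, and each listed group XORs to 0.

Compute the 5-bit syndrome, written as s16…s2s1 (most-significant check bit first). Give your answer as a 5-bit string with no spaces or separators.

01100

s1 (pos 1,3,5,7,9,11,13,15,17,19,21,23,25,27,29,31): 0⊕1⊕0⊕0⊕0⊕0⊕1⊕0⊕0⊕0⊕0⊕1⊕0⊕1⊕1⊕1 = 0
s2 (pos 2,3,6,7,10,11,14,15,18,19,22,23,26,27,30,31): 0⊕1⊕0⊕0⊕0⊕0⊕1⊕0⊕1⊕0⊕0⊕1⊕1⊕1⊕1⊕1 = 0
s4 (pos 4,5,6,7,12,13,14,15,20,21,22,23,28,29,30,31): 0⊕0⊕0⊕0⊕1⊕1⊕1⊕0⊕1⊕0⊕0⊕1⊕1⊕1⊕1⊕1 = 1
s8 (pos 8,9,10,11,12,13,14,15,24,25,26,27,28,29,30,31): 1⊕0⊕0⊕0⊕1⊕1⊕1⊕0⊕1⊕0⊕1⊕1⊕1⊕1⊕1⊕1 = 1
s16 (pos 16,17,18,19,20,21,22,23,24,25,26,27,28,29,30,31): 0⊕0⊕1⊕0⊕1⊕0⊕0⊕1⊕1⊕0⊕1⊕1⊕1⊕1⊕1⊕1 = 0
Syndrome s16…s1 = 01100 → error at position 12.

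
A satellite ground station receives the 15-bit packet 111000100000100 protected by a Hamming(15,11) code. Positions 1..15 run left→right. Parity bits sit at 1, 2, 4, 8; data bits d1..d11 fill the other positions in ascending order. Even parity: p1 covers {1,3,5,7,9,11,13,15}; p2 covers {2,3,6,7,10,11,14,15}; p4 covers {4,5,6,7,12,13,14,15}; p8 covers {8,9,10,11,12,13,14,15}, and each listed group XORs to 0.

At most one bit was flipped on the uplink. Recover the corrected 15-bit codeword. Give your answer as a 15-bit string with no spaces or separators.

111000100100100

s1 (pos 1,3,5,7,9,11,13,15): 1⊕1⊕0⊕1⊕0⊕0⊕1⊕0 = 0
s2 (pos 2,3,6,7,10,11,14,15): 1⊕1⊕0⊕1⊕0⊕0⊕0⊕0 = 1
s4 (pos 4,5,6,7,12,13,14,15): 0⊕0⊕0⊕1⊕0⊕1⊕0⊕0 = 0
s8 (pos 8,9,10,11,12,13,14,15): 0⊕0⊕0⊕0⊕0⊕1⊕0⊕0 = 1
Syndrome s8…s1 = 1010 → error at position 10.
Flip position 10: 111000100000100 → 111000100100100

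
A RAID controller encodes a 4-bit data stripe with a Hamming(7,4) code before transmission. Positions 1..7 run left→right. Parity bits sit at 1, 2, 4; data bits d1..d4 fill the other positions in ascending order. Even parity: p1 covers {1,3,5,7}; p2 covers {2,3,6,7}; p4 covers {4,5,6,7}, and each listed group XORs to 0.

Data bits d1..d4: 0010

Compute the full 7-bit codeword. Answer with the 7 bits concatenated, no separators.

Place data at non-parity positions: p1 p2 0 p4 0 1 0
p1 (pos 1,3,5,7): XOR of data positions = 0⊕0⊕0 = 0
p2 (pos 2,3,6,7): XOR of data positions = 0⊕1⊕0 = 1
p4 (pos 4,5,6,7): XOR of data positions = 0⊕1⊕0 = 1
Codeword: 0101010

0101010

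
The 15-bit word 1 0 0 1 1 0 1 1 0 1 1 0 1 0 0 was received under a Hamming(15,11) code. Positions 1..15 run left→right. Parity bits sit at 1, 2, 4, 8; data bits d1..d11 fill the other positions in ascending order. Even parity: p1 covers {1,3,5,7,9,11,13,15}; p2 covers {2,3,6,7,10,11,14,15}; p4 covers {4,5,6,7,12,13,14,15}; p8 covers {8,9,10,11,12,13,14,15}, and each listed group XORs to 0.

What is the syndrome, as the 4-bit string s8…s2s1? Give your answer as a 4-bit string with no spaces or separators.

0011

s1 (pos 1,3,5,7,9,11,13,15): 1⊕0⊕1⊕1⊕0⊕1⊕1⊕0 = 1
s2 (pos 2,3,6,7,10,11,14,15): 0⊕0⊕0⊕1⊕1⊕1⊕0⊕0 = 1
s4 (pos 4,5,6,7,12,13,14,15): 1⊕1⊕0⊕1⊕0⊕1⊕0⊕0 = 0
s8 (pos 8,9,10,11,12,13,14,15): 1⊕0⊕1⊕1⊕0⊕1⊕0⊕0 = 0
Syndrome s8…s1 = 0011 → error at position 3.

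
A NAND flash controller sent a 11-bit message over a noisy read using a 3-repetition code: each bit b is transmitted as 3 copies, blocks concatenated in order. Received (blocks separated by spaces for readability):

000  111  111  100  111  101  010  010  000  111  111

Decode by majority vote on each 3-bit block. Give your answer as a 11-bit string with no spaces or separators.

Block 1 (000): 0 ones → 0
Block 2 (111): 3 ones → 1
Block 3 (111): 3 ones → 1
Block 4 (100): 1 one → 0
Block 5 (111): 3 ones → 1
Block 6 (101): 2 ones → 1
Block 7 (010): 1 one → 0
Block 8 (010): 1 one → 0
Block 9 (000): 0 ones → 0
Block 10 (111): 3 ones → 1
Block 11 (111): 3 ones → 1

01101100011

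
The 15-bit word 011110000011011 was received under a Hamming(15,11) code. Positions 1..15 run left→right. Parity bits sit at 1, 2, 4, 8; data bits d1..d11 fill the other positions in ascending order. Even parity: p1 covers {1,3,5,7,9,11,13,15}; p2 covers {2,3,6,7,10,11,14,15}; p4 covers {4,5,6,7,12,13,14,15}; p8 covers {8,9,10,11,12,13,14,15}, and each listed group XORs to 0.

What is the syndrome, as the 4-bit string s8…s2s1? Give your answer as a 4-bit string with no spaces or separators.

s1 (pos 1,3,5,7,9,11,13,15): 0⊕1⊕1⊕0⊕0⊕1⊕0⊕1 = 0
s2 (pos 2,3,6,7,10,11,14,15): 1⊕1⊕0⊕0⊕0⊕1⊕1⊕1 = 1
s4 (pos 4,5,6,7,12,13,14,15): 1⊕1⊕0⊕0⊕1⊕0⊕1⊕1 = 1
s8 (pos 8,9,10,11,12,13,14,15): 0⊕0⊕0⊕1⊕1⊕0⊕1⊕1 = 0
Syndrome s8…s1 = 0110 → error at position 6.

0110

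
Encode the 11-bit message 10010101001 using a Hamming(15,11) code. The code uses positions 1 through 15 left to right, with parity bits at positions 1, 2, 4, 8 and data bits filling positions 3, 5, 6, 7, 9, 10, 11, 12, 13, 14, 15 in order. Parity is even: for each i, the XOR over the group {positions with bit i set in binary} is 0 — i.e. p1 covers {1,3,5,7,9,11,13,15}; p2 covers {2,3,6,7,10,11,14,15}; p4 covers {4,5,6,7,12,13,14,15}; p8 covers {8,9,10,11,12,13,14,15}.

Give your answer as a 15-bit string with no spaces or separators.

Place data at non-parity positions: p1 p2 1 p4 0 0 1 p8 0 1 0 1 0 0 1
p1 (pos 1,3,5,7,9,11,13,15): XOR of data positions = 1⊕0⊕1⊕0⊕0⊕0⊕1 = 1
p2 (pos 2,3,6,7,10,11,14,15): XOR of data positions = 1⊕0⊕1⊕1⊕0⊕0⊕1 = 0
p4 (pos 4,5,6,7,12,13,14,15): XOR of data positions = 0⊕0⊕1⊕1⊕0⊕0⊕1 = 1
p8 (pos 8,9,10,11,12,13,14,15): XOR of data positions = 0⊕1⊕0⊕1⊕0⊕0⊕1 = 1
Codeword: 101100110101001

101100110101001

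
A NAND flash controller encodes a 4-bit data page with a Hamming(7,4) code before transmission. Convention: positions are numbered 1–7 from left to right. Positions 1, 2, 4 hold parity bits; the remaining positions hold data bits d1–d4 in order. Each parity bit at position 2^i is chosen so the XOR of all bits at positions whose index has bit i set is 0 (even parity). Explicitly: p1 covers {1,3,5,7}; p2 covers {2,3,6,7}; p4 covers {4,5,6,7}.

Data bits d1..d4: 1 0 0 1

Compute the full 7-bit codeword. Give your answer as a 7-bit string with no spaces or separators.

Place data at non-parity positions: p1 p2 1 p4 0 0 1
p1 (pos 1,3,5,7): XOR of data positions = 1⊕0⊕1 = 0
p2 (pos 2,3,6,7): XOR of data positions = 1⊕0⊕1 = 0
p4 (pos 4,5,6,7): XOR of data positions = 0⊕0⊕1 = 1
Codeword: 0011001

0011001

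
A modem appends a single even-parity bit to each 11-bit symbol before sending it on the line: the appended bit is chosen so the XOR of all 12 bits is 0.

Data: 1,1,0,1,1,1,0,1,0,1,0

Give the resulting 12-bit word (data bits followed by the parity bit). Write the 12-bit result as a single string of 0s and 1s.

110111010101

XOR of the 11 data bits: 1⊕1⊕0⊕1⊕1⊕1⊕0⊕1⊕0⊕1⊕0 = 1
Parity bit = 1 (so all 12 bits XOR to 0).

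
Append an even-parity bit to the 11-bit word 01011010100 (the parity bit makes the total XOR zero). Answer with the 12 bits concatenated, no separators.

010110101001

XOR of the 11 data bits: 0⊕1⊕0⊕1⊕1⊕0⊕1⊕0⊕1⊕0⊕0 = 1
Parity bit = 1 (so all 12 bits XOR to 0).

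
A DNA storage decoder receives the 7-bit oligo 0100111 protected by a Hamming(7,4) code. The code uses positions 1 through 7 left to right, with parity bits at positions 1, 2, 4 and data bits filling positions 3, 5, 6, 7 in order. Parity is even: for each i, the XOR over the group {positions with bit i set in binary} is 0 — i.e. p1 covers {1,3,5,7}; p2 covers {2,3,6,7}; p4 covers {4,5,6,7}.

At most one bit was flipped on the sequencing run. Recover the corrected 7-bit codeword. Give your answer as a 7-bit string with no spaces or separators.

s1 (pos 1,3,5,7): 0⊕0⊕1⊕1 = 0
s2 (pos 2,3,6,7): 1⊕0⊕1⊕1 = 1
s4 (pos 4,5,6,7): 0⊕1⊕1⊕1 = 1
Syndrome s4…s1 = 110 → error at position 6.
Flip position 6: 0100111 → 0100101

0100101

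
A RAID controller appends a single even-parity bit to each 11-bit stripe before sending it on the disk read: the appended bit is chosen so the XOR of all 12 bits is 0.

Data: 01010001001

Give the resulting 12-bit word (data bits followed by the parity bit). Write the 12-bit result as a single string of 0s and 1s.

010100010010

XOR of the 11 data bits: 0⊕1⊕0⊕1⊕0⊕0⊕0⊕1⊕0⊕0⊕1 = 0
Parity bit = 0 (so all 12 bits XOR to 0).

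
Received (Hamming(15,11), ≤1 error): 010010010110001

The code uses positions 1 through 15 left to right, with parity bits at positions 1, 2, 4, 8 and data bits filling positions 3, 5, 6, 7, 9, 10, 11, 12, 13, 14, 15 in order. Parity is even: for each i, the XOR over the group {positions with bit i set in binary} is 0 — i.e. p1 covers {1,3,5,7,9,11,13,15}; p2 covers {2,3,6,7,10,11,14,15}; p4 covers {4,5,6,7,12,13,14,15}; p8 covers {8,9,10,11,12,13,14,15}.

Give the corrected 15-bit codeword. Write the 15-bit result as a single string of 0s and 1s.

s1 (pos 1,3,5,7,9,11,13,15): 0⊕0⊕1⊕0⊕0⊕1⊕0⊕1 = 1
s2 (pos 2,3,6,7,10,11,14,15): 1⊕0⊕0⊕0⊕1⊕1⊕0⊕1 = 0
s4 (pos 4,5,6,7,12,13,14,15): 0⊕1⊕0⊕0⊕0⊕0⊕0⊕1 = 0
s8 (pos 8,9,10,11,12,13,14,15): 1⊕0⊕1⊕1⊕0⊕0⊕0⊕1 = 0
Syndrome s8…s1 = 0001 → error at position 1.
Flip position 1: 010010010110001 → 110010010110001

110010010110001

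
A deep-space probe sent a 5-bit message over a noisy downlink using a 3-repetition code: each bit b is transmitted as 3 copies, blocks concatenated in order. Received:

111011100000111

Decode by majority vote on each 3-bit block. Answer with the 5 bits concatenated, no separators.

11001

Block 1 (111): 3 ones → 1
Block 2 (011): 2 ones → 1
Block 3 (100): 1 one → 0
Block 4 (000): 0 ones → 0
Block 5 (111): 3 ones → 1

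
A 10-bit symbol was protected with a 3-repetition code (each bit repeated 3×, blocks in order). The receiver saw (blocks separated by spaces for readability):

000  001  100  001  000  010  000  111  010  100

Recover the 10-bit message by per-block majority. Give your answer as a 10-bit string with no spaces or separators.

0000000100

Block 1 (000): 0 ones → 0
Block 2 (001): 1 one → 0
Block 3 (100): 1 one → 0
Block 4 (001): 1 one → 0
Block 5 (000): 0 ones → 0
Block 6 (010): 1 one → 0
Block 7 (000): 0 ones → 0
Block 8 (111): 3 ones → 1
Block 9 (010): 1 one → 0
Block 10 (100): 1 one → 0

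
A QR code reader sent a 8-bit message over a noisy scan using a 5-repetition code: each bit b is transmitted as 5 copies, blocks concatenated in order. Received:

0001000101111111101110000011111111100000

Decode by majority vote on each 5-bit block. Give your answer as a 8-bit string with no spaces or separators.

00110110

Block 1 (00010): 1 one → 0
Block 2 (00101): 2 ones → 0
Block 3 (11111): 5 ones → 1
Block 4 (11011): 4 ones → 1
Block 5 (10000): 1 one → 0
Block 6 (01111): 4 ones → 1
Block 7 (11111): 5 ones → 1
Block 8 (00000): 0 ones → 0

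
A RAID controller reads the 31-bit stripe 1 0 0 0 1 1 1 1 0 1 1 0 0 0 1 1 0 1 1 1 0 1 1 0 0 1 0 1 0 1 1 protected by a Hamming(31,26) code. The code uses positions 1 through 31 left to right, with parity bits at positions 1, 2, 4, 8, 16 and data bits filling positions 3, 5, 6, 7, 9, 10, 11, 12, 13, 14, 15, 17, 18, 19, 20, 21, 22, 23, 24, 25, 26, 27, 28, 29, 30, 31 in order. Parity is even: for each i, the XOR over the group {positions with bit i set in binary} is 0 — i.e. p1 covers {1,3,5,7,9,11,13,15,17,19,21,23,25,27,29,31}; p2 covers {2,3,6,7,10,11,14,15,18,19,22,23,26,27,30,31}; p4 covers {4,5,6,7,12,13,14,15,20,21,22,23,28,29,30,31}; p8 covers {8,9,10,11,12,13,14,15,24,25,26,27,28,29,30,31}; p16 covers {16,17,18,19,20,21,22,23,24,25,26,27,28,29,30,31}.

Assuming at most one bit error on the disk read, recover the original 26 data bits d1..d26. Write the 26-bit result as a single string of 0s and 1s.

s1 (pos 1,3,5,7,9,11,13,15,17,19,21,23,25,27,29,31): 1⊕0⊕1⊕1⊕0⊕1⊕0⊕1⊕0⊕1⊕0⊕1⊕0⊕0⊕0⊕1 = 0
s2 (pos 2,3,6,7,10,11,14,15,18,19,22,23,26,27,30,31): 0⊕0⊕1⊕1⊕1⊕1⊕0⊕1⊕1⊕1⊕1⊕1⊕1⊕0⊕1⊕1 = 0
s4 (pos 4,5,6,7,12,13,14,15,20,21,22,23,28,29,30,31): 0⊕1⊕1⊕1⊕0⊕0⊕0⊕1⊕1⊕0⊕1⊕1⊕1⊕0⊕1⊕1 = 0
s8 (pos 8,9,10,11,12,13,14,15,24,25,26,27,28,29,30,31): 1⊕0⊕1⊕1⊕0⊕0⊕0⊕1⊕0⊕0⊕1⊕0⊕1⊕0⊕1⊕1 = 0
s16 (pos 16,17,18,19,20,21,22,23,24,25,26,27,28,29,30,31): 1⊕0⊕1⊕1⊕1⊕0⊕1⊕1⊕0⊕0⊕1⊕0⊕1⊕0⊕1⊕1 = 0
Syndrome s16…s1 = 00000 → no error.
Read data bits from positions 3,5,6,7,9,10,11,12,13,14,15,17,18,19,20,21,22,23,24,25,26,27,28,29,30,31: 01110110001011101100101011

01110110001011101100101011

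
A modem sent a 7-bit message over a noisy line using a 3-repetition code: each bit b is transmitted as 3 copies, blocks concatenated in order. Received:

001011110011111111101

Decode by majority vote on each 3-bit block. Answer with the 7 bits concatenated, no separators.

Block 1 (001): 1 one → 0
Block 2 (011): 2 ones → 1
Block 3 (110): 2 ones → 1
Block 4 (011): 2 ones → 1
Block 5 (111): 3 ones → 1
Block 6 (111): 3 ones → 1
Block 7 (101): 2 ones → 1

0111111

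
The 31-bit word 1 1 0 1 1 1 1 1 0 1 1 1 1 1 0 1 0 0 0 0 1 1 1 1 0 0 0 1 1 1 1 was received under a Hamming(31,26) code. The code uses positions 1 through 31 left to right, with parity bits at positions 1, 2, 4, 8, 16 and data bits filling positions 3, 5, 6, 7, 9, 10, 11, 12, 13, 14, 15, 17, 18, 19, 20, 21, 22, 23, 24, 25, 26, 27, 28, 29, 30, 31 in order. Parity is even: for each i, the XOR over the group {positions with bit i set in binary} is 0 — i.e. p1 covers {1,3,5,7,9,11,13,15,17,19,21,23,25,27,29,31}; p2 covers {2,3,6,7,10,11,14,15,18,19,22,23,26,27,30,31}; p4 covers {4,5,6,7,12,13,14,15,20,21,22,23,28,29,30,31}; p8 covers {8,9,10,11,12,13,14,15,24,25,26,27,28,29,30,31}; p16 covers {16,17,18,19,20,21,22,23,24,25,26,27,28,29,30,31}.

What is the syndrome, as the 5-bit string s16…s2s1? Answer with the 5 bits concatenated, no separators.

11001

s1 (pos 1,3,5,7,9,11,13,15,17,19,21,23,25,27,29,31): 1⊕0⊕1⊕1⊕0⊕1⊕1⊕0⊕0⊕0⊕1⊕1⊕0⊕0⊕1⊕1 = 1
s2 (pos 2,3,6,7,10,11,14,15,18,19,22,23,26,27,30,31): 1⊕0⊕1⊕1⊕1⊕1⊕1⊕0⊕0⊕0⊕1⊕1⊕0⊕0⊕1⊕1 = 0
s4 (pos 4,5,6,7,12,13,14,15,20,21,22,23,28,29,30,31): 1⊕1⊕1⊕1⊕1⊕1⊕1⊕0⊕0⊕1⊕1⊕1⊕1⊕1⊕1⊕1 = 0
s8 (pos 8,9,10,11,12,13,14,15,24,25,26,27,28,29,30,31): 1⊕0⊕1⊕1⊕1⊕1⊕1⊕0⊕1⊕0⊕0⊕0⊕1⊕1⊕1⊕1 = 1
s16 (pos 16,17,18,19,20,21,22,23,24,25,26,27,28,29,30,31): 1⊕0⊕0⊕0⊕0⊕1⊕1⊕1⊕1⊕0⊕0⊕0⊕1⊕1⊕1⊕1 = 1
Syndrome s16…s1 = 11001 → error at position 25.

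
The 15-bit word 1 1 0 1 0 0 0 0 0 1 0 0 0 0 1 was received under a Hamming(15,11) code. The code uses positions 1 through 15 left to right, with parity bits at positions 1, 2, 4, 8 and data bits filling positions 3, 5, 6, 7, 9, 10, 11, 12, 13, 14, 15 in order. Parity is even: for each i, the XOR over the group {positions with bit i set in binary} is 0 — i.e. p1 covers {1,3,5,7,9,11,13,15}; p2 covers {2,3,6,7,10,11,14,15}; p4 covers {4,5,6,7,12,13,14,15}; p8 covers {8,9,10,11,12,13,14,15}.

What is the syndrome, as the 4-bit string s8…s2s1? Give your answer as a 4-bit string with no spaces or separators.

s1 (pos 1,3,5,7,9,11,13,15): 1⊕0⊕0⊕0⊕0⊕0⊕0⊕1 = 0
s2 (pos 2,3,6,7,10,11,14,15): 1⊕0⊕0⊕0⊕1⊕0⊕0⊕1 = 1
s4 (pos 4,5,6,7,12,13,14,15): 1⊕0⊕0⊕0⊕0⊕0⊕0⊕1 = 0
s8 (pos 8,9,10,11,12,13,14,15): 0⊕0⊕1⊕0⊕0⊕0⊕0⊕1 = 0
Syndrome s8…s1 = 0010 → error at position 2.

0010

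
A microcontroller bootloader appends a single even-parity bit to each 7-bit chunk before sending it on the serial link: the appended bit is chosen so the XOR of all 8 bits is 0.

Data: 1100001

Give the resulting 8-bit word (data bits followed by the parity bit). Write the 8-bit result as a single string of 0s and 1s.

XOR of the 7 data bits: 1⊕1⊕0⊕0⊕0⊕0⊕1 = 1
Parity bit = 1 (so all 8 bits XOR to 0).

11000011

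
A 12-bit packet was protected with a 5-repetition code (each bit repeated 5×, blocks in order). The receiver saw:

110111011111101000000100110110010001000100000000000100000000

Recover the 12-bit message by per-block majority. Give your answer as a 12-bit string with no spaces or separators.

Block 1 (11011): 4 ones → 1
Block 2 (10111): 4 ones → 1
Block 3 (11101): 4 ones → 1
Block 4 (00000): 0 ones → 0
Block 5 (01001): 2 ones → 0
Block 6 (10110): 3 ones → 1
Block 7 (01000): 1 one → 0
Block 8 (10001): 2 ones → 0
Block 9 (00000): 0 ones → 0
Block 10 (00000): 0 ones → 0
Block 11 (01000): 1 one → 0
Block 12 (00000): 0 ones → 0

111001000000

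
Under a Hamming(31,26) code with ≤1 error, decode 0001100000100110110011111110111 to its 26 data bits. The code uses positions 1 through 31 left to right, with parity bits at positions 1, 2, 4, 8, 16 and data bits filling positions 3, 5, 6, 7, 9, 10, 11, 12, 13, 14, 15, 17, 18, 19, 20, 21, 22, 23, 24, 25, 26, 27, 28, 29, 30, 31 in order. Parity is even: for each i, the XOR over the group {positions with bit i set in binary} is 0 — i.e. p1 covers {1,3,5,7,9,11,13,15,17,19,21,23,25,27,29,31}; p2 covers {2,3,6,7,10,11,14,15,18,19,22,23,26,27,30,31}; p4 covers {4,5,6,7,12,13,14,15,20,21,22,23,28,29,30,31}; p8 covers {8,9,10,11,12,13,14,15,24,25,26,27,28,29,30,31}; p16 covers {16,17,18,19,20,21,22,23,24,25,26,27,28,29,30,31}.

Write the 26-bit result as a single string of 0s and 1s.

01000010011110011111110111

s1 (pos 1,3,5,7,9,11,13,15,17,19,21,23,25,27,29,31): 0⊕0⊕1⊕0⊕0⊕1⊕0⊕1⊕1⊕0⊕1⊕1⊕1⊕1⊕1⊕1 = 0
s2 (pos 2,3,6,7,10,11,14,15,18,19,22,23,26,27,30,31): 0⊕0⊕0⊕0⊕0⊕1⊕1⊕1⊕1⊕0⊕1⊕1⊕1⊕1⊕1⊕1 = 0
s4 (pos 4,5,6,7,12,13,14,15,20,21,22,23,28,29,30,31): 1⊕1⊕0⊕0⊕0⊕0⊕1⊕1⊕0⊕1⊕1⊕1⊕0⊕1⊕1⊕1 = 0
s8 (pos 8,9,10,11,12,13,14,15,24,25,26,27,28,29,30,31): 0⊕0⊕0⊕1⊕0⊕0⊕1⊕1⊕1⊕1⊕1⊕1⊕0⊕1⊕1⊕1 = 0
s16 (pos 16,17,18,19,20,21,22,23,24,25,26,27,28,29,30,31): 0⊕1⊕1⊕0⊕0⊕1⊕1⊕1⊕1⊕1⊕1⊕1⊕0⊕1⊕1⊕1 = 0
Syndrome s16…s1 = 00000 → no error.
Read data bits from positions 3,5,6,7,9,10,11,12,13,14,15,17,18,19,20,21,22,23,24,25,26,27,28,29,30,31: 01000010011110011111110111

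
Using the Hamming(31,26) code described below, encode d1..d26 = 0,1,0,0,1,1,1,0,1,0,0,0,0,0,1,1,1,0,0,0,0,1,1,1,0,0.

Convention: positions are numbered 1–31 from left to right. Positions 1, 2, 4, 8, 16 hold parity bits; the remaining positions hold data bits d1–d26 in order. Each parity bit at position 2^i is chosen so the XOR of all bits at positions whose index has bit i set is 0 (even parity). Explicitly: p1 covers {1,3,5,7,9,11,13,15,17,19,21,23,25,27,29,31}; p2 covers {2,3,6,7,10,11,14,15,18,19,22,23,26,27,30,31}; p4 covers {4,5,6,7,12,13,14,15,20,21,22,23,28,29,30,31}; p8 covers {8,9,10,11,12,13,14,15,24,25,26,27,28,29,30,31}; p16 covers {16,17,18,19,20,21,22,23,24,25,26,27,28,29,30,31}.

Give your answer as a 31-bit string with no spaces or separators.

1001100111101000000111000011100

Place data at non-parity positions: p1 p2 0 p4 1 0 0 p8 1 1 1 0 1 0 0 p16 0 0 0 1 1 1 0 0 0 0 1 1 1 0 0
p1 (pos 1,3,5,7,9,11,13,15,17,19,21,23,25,27,29,31): XOR of data positions = 0⊕1⊕0⊕1⊕1⊕1⊕0⊕0⊕0⊕1⊕0⊕0⊕1⊕1⊕0 = 1
p2 (pos 2,3,6,7,10,11,14,15,18,19,22,23,26,27,30,31): XOR of data positions = 0⊕0⊕0⊕1⊕1⊕0⊕0⊕0⊕0⊕1⊕0⊕0⊕1⊕0⊕0 = 0
p4 (pos 4,5,6,7,12,13,14,15,20,21,22,23,28,29,30,31): XOR of data positions = 1⊕0⊕0⊕0⊕1⊕0⊕0⊕1⊕1⊕1⊕0⊕1⊕1⊕0⊕0 = 1
p8 (pos 8,9,10,11,12,13,14,15,24,25,26,27,28,29,30,31): XOR of data positions = 1⊕1⊕1⊕0⊕1⊕0⊕0⊕0⊕0⊕0⊕1⊕1⊕1⊕0⊕0 = 1
p16 (pos 16,17,18,19,20,21,22,23,24,25,26,27,28,29,30,31): XOR of data positions = 0⊕0⊕0⊕1⊕1⊕1⊕0⊕0⊕0⊕0⊕1⊕1⊕1⊕0⊕0 = 0
Codeword: 1001100111101000000111000011100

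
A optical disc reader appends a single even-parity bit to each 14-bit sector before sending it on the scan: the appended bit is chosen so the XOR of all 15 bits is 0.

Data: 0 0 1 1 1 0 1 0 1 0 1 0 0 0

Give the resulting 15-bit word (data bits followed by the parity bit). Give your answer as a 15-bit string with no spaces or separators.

001110101010000

XOR of the 14 data bits: 0⊕0⊕1⊕1⊕1⊕0⊕1⊕0⊕1⊕0⊕1⊕0⊕0⊕0 = 0
Parity bit = 0 (so all 15 bits XOR to 0).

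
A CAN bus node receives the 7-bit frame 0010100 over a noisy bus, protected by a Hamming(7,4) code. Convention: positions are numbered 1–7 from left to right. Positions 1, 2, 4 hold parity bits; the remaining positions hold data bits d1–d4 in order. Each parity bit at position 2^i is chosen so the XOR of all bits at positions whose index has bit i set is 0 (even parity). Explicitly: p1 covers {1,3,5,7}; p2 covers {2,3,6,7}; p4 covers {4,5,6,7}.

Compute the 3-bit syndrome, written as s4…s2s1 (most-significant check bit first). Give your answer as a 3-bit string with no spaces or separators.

110

s1 (pos 1,3,5,7): 0⊕1⊕1⊕0 = 0
s2 (pos 2,3,6,7): 0⊕1⊕0⊕0 = 1
s4 (pos 4,5,6,7): 0⊕1⊕0⊕0 = 1
Syndrome s4…s1 = 110 → error at position 6.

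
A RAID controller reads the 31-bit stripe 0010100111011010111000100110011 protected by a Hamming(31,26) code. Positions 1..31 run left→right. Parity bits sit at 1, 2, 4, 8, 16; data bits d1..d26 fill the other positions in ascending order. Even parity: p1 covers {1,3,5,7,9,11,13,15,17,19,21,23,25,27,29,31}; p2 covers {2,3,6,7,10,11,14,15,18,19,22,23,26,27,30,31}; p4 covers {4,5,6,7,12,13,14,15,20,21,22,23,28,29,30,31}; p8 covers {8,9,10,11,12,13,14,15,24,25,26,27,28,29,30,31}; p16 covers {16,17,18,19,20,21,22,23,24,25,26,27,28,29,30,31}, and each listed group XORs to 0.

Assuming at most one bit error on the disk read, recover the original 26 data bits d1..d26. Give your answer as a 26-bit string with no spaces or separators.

11001101101111000100110011

s1 (pos 1,3,5,7,9,11,13,15,17,19,21,23,25,27,29,31): 0⊕1⊕1⊕0⊕1⊕0⊕1⊕1⊕1⊕1⊕0⊕1⊕0⊕1⊕0⊕1 = 0
s2 (pos 2,3,6,7,10,11,14,15,18,19,22,23,26,27,30,31): 0⊕1⊕0⊕0⊕1⊕0⊕0⊕1⊕1⊕1⊕0⊕1⊕1⊕1⊕1⊕1 = 0
s4 (pos 4,5,6,7,12,13,14,15,20,21,22,23,28,29,30,31): 0⊕1⊕0⊕0⊕1⊕1⊕0⊕1⊕0⊕0⊕0⊕1⊕0⊕0⊕1⊕1 = 1
s8 (pos 8,9,10,11,12,13,14,15,24,25,26,27,28,29,30,31): 1⊕1⊕1⊕0⊕1⊕1⊕0⊕1⊕0⊕0⊕1⊕1⊕0⊕0⊕1⊕1 = 0
s16 (pos 16,17,18,19,20,21,22,23,24,25,26,27,28,29,30,31): 0⊕1⊕1⊕1⊕0⊕0⊕0⊕1⊕0⊕0⊕1⊕1⊕0⊕0⊕1⊕1 = 0
Syndrome s16…s1 = 00100 → error at position 4.
Flip position 4: 0010100111011010111000100110011 → 0011100111011010111000100110011
Read data bits from positions 3,5,6,7,9,10,11,12,13,14,15,17,18,19,20,21,22,23,24,25,26,27,28,29,30,31: 11001101101111000100110011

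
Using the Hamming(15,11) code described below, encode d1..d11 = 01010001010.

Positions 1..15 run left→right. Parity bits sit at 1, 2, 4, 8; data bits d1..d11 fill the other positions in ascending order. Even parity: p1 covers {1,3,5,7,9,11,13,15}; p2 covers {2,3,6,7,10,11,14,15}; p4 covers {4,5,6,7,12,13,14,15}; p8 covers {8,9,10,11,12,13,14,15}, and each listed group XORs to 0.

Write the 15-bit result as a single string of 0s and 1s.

000010100001010

Place data at non-parity positions: p1 p2 0 p4 1 0 1 p8 0 0 0 1 0 1 0
p1 (pos 1,3,5,7,9,11,13,15): XOR of data positions = 0⊕1⊕1⊕0⊕0⊕0⊕0 = 0
p2 (pos 2,3,6,7,10,11,14,15): XOR of data positions = 0⊕0⊕1⊕0⊕0⊕1⊕0 = 0
p4 (pos 4,5,6,7,12,13,14,15): XOR of data positions = 1⊕0⊕1⊕1⊕0⊕1⊕0 = 0
p8 (pos 8,9,10,11,12,13,14,15): XOR of data positions = 0⊕0⊕0⊕1⊕0⊕1⊕0 = 0
Codeword: 000010100001010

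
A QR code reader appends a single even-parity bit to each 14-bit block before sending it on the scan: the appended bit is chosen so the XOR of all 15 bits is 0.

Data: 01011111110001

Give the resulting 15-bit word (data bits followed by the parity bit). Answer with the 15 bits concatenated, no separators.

010111111100011

XOR of the 14 data bits: 0⊕1⊕0⊕1⊕1⊕1⊕1⊕1⊕1⊕1⊕0⊕0⊕0⊕1 = 1
Parity bit = 1 (so all 15 bits XOR to 0).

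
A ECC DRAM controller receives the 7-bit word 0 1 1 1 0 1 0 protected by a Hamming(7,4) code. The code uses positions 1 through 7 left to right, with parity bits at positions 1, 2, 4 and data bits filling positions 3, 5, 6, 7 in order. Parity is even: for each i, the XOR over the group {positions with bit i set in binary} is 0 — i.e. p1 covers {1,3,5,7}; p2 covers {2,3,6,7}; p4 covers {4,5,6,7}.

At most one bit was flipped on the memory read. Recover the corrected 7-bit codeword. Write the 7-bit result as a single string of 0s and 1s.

0101010

s1 (pos 1,3,5,7): 0⊕1⊕0⊕0 = 1
s2 (pos 2,3,6,7): 1⊕1⊕1⊕0 = 1
s4 (pos 4,5,6,7): 1⊕0⊕1⊕0 = 0
Syndrome s4…s1 = 011 → error at position 3.
Flip position 3: 0111010 → 0101010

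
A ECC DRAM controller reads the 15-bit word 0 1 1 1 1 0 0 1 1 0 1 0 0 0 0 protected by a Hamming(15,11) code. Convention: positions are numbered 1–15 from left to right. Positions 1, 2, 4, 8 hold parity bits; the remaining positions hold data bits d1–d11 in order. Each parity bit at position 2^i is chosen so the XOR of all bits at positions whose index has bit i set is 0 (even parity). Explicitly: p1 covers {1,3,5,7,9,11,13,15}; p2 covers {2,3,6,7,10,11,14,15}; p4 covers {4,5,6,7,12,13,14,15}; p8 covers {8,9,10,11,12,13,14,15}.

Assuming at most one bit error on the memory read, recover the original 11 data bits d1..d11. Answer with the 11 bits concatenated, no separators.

s1 (pos 1,3,5,7,9,11,13,15): 0⊕1⊕1⊕0⊕1⊕1⊕0⊕0 = 0
s2 (pos 2,3,6,7,10,11,14,15): 1⊕1⊕0⊕0⊕0⊕1⊕0⊕0 = 1
s4 (pos 4,5,6,7,12,13,14,15): 1⊕1⊕0⊕0⊕0⊕0⊕0⊕0 = 0
s8 (pos 8,9,10,11,12,13,14,15): 1⊕1⊕0⊕1⊕0⊕0⊕0⊕0 = 1
Syndrome s8…s1 = 1010 → error at position 10.
Flip position 10: 011110011010000 → 011110011110000
Read data bits from positions 3,5,6,7,9,10,11,12,13,14,15: 11001110000

11001110000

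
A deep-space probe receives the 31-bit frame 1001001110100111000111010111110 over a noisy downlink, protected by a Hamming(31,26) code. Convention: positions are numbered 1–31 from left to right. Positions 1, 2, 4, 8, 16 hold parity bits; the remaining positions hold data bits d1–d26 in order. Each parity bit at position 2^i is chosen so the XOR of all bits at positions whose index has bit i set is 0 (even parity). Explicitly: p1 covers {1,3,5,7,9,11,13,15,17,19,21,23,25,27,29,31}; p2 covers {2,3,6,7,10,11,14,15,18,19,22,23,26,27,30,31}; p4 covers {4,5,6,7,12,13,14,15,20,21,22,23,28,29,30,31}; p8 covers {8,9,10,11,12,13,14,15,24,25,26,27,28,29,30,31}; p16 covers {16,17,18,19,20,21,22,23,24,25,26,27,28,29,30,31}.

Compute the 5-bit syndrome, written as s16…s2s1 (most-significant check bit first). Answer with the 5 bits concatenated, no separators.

01000

s1 (pos 1,3,5,7,9,11,13,15,17,19,21,23,25,27,29,31): 1⊕0⊕0⊕1⊕1⊕1⊕0⊕1⊕0⊕0⊕1⊕0⊕0⊕1⊕1⊕0 = 0
s2 (pos 2,3,6,7,10,11,14,15,18,19,22,23,26,27,30,31): 0⊕0⊕0⊕1⊕0⊕1⊕1⊕1⊕0⊕0⊕1⊕0⊕1⊕1⊕1⊕0 = 0
s4 (pos 4,5,6,7,12,13,14,15,20,21,22,23,28,29,30,31): 1⊕0⊕0⊕1⊕0⊕0⊕1⊕1⊕1⊕1⊕1⊕0⊕1⊕1⊕1⊕0 = 0
s8 (pos 8,9,10,11,12,13,14,15,24,25,26,27,28,29,30,31): 1⊕1⊕0⊕1⊕0⊕0⊕1⊕1⊕1⊕0⊕1⊕1⊕1⊕1⊕1⊕0 = 1
s16 (pos 16,17,18,19,20,21,22,23,24,25,26,27,28,29,30,31): 1⊕0⊕0⊕0⊕1⊕1⊕1⊕0⊕1⊕0⊕1⊕1⊕1⊕1⊕1⊕0 = 0
Syndrome s16…s1 = 01000 → error at position 8.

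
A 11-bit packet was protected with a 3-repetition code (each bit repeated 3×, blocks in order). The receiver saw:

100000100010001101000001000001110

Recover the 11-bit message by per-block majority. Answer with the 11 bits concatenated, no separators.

00000100001

Block 1 (100): 1 one → 0
Block 2 (000): 0 ones → 0
Block 3 (100): 1 one → 0
Block 4 (010): 1 one → 0
Block 5 (001): 1 one → 0
Block 6 (101): 2 ones → 1
Block 7 (000): 0 ones → 0
Block 8 (001): 1 one → 0
Block 9 (000): 0 ones → 0
Block 10 (001): 1 one → 0
Block 11 (110): 2 ones → 1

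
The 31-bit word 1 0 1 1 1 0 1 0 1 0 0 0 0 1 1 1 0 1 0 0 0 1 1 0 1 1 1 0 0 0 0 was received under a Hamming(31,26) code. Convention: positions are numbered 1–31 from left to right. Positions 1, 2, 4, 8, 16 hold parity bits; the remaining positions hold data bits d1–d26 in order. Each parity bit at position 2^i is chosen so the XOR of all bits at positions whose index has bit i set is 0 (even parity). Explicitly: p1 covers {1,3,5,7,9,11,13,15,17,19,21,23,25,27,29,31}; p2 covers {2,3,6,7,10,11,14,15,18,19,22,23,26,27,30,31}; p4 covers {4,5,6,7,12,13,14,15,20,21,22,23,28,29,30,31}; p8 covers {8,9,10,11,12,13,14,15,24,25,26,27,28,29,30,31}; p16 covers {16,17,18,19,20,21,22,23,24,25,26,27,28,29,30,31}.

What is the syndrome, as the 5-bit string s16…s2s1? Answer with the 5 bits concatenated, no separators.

s1 (pos 1,3,5,7,9,11,13,15,17,19,21,23,25,27,29,31): 1⊕1⊕1⊕1⊕1⊕0⊕0⊕1⊕0⊕0⊕0⊕1⊕1⊕1⊕0⊕0 = 1
s2 (pos 2,3,6,7,10,11,14,15,18,19,22,23,26,27,30,31): 0⊕1⊕0⊕1⊕0⊕0⊕1⊕1⊕1⊕0⊕1⊕1⊕1⊕1⊕0⊕0 = 1
s4 (pos 4,5,6,7,12,13,14,15,20,21,22,23,28,29,30,31): 1⊕1⊕0⊕1⊕0⊕0⊕1⊕1⊕0⊕0⊕1⊕1⊕0⊕0⊕0⊕0 = 1
s8 (pos 8,9,10,11,12,13,14,15,24,25,26,27,28,29,30,31): 0⊕1⊕0⊕0⊕0⊕0⊕1⊕1⊕0⊕1⊕1⊕1⊕0⊕0⊕0⊕0 = 0
s16 (pos 16,17,18,19,20,21,22,23,24,25,26,27,28,29,30,31): 1⊕0⊕1⊕0⊕0⊕0⊕1⊕1⊕0⊕1⊕1⊕1⊕0⊕0⊕0⊕0 = 1
Syndrome s16…s1 = 10111 → error at position 23.

10111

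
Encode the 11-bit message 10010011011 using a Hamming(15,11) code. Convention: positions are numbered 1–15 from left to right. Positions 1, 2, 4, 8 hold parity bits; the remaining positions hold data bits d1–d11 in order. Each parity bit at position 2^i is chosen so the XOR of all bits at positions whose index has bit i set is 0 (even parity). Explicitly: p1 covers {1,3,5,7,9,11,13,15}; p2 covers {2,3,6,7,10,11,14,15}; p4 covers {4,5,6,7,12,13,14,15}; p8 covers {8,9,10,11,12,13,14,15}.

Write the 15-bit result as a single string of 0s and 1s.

011000100011011

Place data at non-parity positions: p1 p2 1 p4 0 0 1 p8 0 0 1 1 0 1 1
p1 (pos 1,3,5,7,9,11,13,15): XOR of data positions = 1⊕0⊕1⊕0⊕1⊕0⊕1 = 0
p2 (pos 2,3,6,7,10,11,14,15): XOR of data positions = 1⊕0⊕1⊕0⊕1⊕1⊕1 = 1
p4 (pos 4,5,6,7,12,13,14,15): XOR of data positions = 0⊕0⊕1⊕1⊕0⊕1⊕1 = 0
p8 (pos 8,9,10,11,12,13,14,15): XOR of data positions = 0⊕0⊕1⊕1⊕0⊕1⊕1 = 0
Codeword: 011000100011011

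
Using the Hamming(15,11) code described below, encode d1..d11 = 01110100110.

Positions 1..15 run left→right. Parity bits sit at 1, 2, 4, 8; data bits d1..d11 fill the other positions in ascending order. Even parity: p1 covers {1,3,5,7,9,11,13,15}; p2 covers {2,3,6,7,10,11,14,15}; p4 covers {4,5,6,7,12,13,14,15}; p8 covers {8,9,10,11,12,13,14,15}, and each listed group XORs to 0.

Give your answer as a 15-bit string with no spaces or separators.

100111110100110

Place data at non-parity positions: p1 p2 0 p4 1 1 1 p8 0 1 0 0 1 1 0
p1 (pos 1,3,5,7,9,11,13,15): XOR of data positions = 0⊕1⊕1⊕0⊕0⊕1⊕0 = 1
p2 (pos 2,3,6,7,10,11,14,15): XOR of data positions = 0⊕1⊕1⊕1⊕0⊕1⊕0 = 0
p4 (pos 4,5,6,7,12,13,14,15): XOR of data positions = 1⊕1⊕1⊕0⊕1⊕1⊕0 = 1
p8 (pos 8,9,10,11,12,13,14,15): XOR of data positions = 0⊕1⊕0⊕0⊕1⊕1⊕0 = 1
Codeword: 100111110100110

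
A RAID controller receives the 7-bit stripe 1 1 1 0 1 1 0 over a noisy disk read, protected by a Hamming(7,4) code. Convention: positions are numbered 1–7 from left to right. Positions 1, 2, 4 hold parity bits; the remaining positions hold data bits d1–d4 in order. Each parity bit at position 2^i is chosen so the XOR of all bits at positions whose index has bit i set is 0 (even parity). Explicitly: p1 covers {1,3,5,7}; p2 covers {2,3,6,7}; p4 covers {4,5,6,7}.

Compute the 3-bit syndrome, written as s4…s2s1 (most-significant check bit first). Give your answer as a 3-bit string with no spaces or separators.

011

s1 (pos 1,3,5,7): 1⊕1⊕1⊕0 = 1
s2 (pos 2,3,6,7): 1⊕1⊕1⊕0 = 1
s4 (pos 4,5,6,7): 0⊕1⊕1⊕0 = 0
Syndrome s4…s1 = 011 → error at position 3.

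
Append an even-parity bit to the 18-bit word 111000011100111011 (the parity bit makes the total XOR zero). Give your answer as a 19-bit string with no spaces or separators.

1110000111001110111

XOR of the 18 data bits: 1⊕1⊕1⊕0⊕0⊕0⊕0⊕1⊕1⊕1⊕0⊕0⊕1⊕1⊕1⊕0⊕1⊕1 = 1
Parity bit = 1 (so all 19 bits XOR to 0).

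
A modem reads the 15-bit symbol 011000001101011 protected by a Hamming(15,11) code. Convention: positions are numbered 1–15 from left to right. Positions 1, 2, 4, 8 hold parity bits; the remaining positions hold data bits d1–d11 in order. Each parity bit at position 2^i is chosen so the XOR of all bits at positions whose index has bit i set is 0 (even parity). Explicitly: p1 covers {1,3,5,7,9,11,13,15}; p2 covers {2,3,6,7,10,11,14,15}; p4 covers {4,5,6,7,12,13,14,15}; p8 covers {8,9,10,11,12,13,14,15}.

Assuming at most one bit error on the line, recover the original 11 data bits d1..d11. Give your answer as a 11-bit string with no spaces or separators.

10001101010

s1 (pos 1,3,5,7,9,11,13,15): 0⊕1⊕0⊕0⊕1⊕0⊕0⊕1 = 1
s2 (pos 2,3,6,7,10,11,14,15): 1⊕1⊕0⊕0⊕1⊕0⊕1⊕1 = 1
s4 (pos 4,5,6,7,12,13,14,15): 0⊕0⊕0⊕0⊕1⊕0⊕1⊕1 = 1
s8 (pos 8,9,10,11,12,13,14,15): 0⊕1⊕1⊕0⊕1⊕0⊕1⊕1 = 1
Syndrome s8…s1 = 1111 → error at position 15.
Flip position 15: 011000001101011 → 011000001101010
Read data bits from positions 3,5,6,7,9,10,11,12,13,14,15: 10001101010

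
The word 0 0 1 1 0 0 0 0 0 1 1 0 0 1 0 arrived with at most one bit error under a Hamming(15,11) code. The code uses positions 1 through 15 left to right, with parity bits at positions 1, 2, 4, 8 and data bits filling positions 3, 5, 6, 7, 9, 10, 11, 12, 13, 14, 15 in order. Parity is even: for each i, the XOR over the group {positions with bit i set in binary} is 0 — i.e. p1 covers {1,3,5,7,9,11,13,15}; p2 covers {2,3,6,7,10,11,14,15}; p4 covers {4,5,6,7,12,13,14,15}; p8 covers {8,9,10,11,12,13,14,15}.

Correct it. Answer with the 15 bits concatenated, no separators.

s1 (pos 1,3,5,7,9,11,13,15): 0⊕1⊕0⊕0⊕0⊕1⊕0⊕0 = 0
s2 (pos 2,3,6,7,10,11,14,15): 0⊕1⊕0⊕0⊕1⊕1⊕1⊕0 = 0
s4 (pos 4,5,6,7,12,13,14,15): 1⊕0⊕0⊕0⊕0⊕0⊕1⊕0 = 0
s8 (pos 8,9,10,11,12,13,14,15): 0⊕0⊕1⊕1⊕0⊕0⊕1⊕0 = 1
Syndrome s8…s1 = 1000 → error at position 8.
Flip position 8: 001100000110010 → 001100010110010

001100010110010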